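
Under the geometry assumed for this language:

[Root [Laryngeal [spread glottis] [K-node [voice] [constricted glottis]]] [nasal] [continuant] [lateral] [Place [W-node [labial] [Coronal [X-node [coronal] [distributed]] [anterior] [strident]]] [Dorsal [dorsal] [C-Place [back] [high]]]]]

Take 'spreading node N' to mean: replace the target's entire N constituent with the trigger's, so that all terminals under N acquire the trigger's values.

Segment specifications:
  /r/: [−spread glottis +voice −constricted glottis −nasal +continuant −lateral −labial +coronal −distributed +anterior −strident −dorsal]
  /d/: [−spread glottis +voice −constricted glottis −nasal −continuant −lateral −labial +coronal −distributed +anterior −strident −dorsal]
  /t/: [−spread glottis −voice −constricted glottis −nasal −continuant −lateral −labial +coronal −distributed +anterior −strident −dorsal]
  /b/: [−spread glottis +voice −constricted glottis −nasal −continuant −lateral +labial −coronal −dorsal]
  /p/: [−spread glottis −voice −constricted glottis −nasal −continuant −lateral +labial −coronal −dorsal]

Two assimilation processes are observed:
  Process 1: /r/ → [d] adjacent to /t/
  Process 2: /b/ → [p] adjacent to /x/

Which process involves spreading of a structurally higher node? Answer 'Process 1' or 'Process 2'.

In Process 1, [continuant] changes, so the minimal spreading node is [continuant] at depth 1.
Process 2 alters [voice]; the lowest dominating node is [voice] (depth 3 from Root).
Depth 1 < depth 3; Process 1 involves the structurally higher constituent [continuant].

Process 1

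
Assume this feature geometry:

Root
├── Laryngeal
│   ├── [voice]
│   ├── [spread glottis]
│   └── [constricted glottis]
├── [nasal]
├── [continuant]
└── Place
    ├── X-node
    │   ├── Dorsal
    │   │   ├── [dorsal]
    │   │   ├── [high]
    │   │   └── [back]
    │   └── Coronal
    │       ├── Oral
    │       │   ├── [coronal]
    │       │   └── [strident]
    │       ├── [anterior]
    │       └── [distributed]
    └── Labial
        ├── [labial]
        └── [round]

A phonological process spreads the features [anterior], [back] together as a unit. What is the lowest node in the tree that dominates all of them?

[anterior] is immediately dominated by Coronal.
[back] is immediately dominated by Dorsal.
X-node is the lowest common ancestor — every listed feature sits under it, and no single subconstituent of X-node covers them all.

X-node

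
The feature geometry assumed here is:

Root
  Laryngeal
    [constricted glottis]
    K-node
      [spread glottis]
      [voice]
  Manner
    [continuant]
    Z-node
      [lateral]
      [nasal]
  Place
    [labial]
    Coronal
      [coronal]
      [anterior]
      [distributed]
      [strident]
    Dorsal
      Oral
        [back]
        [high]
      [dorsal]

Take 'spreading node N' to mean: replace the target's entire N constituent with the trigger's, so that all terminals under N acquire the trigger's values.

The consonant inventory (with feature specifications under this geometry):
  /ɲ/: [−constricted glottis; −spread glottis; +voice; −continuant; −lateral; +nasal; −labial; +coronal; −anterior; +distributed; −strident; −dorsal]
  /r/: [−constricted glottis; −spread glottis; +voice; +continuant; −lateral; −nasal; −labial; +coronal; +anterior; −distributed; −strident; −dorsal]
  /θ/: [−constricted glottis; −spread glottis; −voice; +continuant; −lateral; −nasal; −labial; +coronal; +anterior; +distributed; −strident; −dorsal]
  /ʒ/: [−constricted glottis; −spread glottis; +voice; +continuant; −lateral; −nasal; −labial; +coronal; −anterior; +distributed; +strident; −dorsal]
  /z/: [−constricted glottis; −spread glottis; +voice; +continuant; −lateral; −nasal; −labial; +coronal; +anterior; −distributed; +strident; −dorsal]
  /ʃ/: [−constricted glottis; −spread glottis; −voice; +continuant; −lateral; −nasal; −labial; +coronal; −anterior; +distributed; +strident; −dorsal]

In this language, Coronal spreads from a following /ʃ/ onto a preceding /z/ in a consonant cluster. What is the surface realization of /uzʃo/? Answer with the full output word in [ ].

[uʒʃo]

Terminals under Coronal in this geometry: [coronal], [anterior], [distributed], [strident].
The target acquires /ʃ/'s values for everything under Coronal — [+coronal], [−anterior], [+distributed], [+strident] — while keeping its own [constricted glottis], [spread glottis], [voice], ….
Among the inventory, only /ʒ/ has exactly this specification, giving the surface form [uʒʃo].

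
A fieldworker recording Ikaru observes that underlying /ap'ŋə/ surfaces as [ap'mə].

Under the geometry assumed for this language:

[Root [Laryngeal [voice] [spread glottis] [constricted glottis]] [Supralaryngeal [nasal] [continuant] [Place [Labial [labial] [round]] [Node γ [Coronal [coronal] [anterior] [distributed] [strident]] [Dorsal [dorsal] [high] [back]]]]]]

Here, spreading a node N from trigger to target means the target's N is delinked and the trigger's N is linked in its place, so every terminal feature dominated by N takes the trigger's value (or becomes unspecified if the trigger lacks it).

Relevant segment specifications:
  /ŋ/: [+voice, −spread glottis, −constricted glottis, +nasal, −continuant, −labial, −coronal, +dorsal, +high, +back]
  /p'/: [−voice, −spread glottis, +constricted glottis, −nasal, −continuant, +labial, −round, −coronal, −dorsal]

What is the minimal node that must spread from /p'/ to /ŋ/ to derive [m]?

/ŋ/ and [m] differ in [labial], [round], [dorsal], [high], [back]; every other specified feature is identical.
These terminals are all dominated by Place, and no proper subconstituent of Place covers them all; Place is their lowest common ancestor.
Delinking /ŋ/'s Place and associating /p'/'s Place gives precisely the feature bundle of [m].
Had Supralaryngeal or a higher node spread, [nasal] would have taken /p'/'s value; it stays as in /ŋ/, confirming the spreading constituent is exactly Place.

Place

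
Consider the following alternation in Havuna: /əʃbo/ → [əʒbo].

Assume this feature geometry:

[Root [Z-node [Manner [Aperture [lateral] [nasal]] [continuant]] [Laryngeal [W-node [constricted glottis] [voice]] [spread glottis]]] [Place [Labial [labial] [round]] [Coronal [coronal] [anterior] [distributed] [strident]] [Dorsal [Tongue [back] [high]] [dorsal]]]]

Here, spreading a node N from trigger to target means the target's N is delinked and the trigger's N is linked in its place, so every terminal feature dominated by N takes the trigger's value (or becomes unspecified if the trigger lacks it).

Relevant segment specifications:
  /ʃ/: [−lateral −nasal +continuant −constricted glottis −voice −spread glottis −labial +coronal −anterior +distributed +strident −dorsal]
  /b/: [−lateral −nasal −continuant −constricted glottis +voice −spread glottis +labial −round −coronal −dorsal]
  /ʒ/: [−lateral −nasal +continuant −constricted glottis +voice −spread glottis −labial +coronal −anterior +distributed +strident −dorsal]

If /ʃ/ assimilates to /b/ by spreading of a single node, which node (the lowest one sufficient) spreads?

The alternation /ʃ/ → [ʒ] changes [voice] and nothing else.
Only a single terminal changes, and /b/ supplies the new value, so [voice] itself is the minimal spreading constituent.
Features on which the two segments disagree outside [voice], such as [coronal], [continuant], are unchanged — nothing dominating them spread, and [voice] is the minimal sufficient constituent.

[voice]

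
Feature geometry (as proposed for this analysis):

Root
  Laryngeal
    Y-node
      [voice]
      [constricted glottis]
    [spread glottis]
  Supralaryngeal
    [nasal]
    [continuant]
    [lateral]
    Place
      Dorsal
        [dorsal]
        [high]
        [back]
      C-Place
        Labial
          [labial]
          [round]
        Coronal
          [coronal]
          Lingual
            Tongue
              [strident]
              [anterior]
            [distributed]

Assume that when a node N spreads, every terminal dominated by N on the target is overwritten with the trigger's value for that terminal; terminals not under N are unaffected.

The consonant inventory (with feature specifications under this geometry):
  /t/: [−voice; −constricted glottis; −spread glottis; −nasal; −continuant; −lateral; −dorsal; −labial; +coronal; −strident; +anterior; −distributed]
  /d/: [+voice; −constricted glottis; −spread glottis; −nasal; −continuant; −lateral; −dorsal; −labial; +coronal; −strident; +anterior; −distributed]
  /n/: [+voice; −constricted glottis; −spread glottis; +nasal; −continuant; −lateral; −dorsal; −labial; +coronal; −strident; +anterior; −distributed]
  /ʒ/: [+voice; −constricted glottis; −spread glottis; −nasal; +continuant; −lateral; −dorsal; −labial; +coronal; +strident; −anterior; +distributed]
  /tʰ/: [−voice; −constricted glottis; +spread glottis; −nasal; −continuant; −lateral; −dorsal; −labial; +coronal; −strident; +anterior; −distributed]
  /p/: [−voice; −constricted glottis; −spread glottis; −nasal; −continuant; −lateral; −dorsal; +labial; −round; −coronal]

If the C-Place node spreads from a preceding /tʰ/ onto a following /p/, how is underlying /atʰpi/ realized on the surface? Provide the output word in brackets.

The C-Place node dominates the terminals [labial], [round], [coronal], [strident], [anterior], [distributed].
The target acquires /tʰ/'s values for everything under C-Place — [−labial], [+coronal], [−strident], [+anterior], [−distributed] — while keeping its own [voice], [constricted glottis], [spread glottis], ….
The resulting bundle matches /t/ in the inventory; substituting it for /p/ gives [atʰti].

[atʰti]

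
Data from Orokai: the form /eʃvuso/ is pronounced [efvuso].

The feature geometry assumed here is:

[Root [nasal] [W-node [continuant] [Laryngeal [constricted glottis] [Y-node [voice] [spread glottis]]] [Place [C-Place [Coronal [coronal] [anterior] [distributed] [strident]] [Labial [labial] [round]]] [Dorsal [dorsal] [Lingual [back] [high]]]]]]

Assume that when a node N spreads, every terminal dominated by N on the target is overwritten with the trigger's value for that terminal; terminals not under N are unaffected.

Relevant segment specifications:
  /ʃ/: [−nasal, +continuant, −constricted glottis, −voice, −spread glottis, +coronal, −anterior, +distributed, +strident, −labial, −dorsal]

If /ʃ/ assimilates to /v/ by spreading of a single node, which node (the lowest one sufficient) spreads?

Feature comparison: [labial], [round], [coronal], [anterior], [distributed], [strident] differ between /ʃ/ and [f]; the remaining terminals match.
In this geometry the lowest node dominating all of them is C-Place: every daughter of C-Place dominates only a proper subset, so no lower node suffices.
Spreading C-Place from /v/ overwrites each of those terminals with /v/'s values, yielding exactly [f].
[voice] stays as in /ʃ/ although /v/ differs there, so no node dominating it spread; among the remaining candidates C-Place is the lowest that derives the output.

C-Place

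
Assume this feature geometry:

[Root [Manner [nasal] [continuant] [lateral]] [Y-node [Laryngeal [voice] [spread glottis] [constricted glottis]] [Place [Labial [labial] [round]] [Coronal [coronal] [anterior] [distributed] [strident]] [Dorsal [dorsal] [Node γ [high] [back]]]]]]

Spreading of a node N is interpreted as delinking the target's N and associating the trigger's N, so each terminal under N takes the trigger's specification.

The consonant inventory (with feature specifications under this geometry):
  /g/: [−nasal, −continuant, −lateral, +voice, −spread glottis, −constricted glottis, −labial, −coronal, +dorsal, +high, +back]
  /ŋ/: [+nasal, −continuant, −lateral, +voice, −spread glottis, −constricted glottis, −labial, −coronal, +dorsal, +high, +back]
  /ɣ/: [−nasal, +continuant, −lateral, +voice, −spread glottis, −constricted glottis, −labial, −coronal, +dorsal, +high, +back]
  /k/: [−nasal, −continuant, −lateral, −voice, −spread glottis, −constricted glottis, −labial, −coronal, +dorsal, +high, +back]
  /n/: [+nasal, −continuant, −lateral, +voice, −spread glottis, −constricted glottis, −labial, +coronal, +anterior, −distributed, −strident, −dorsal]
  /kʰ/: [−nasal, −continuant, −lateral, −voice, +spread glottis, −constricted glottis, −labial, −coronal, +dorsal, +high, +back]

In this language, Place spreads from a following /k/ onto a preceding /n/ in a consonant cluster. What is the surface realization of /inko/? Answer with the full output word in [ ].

[iŋko]

Place immediately or transitively dominates [labial], [round], [coronal], [anterior], [distributed], [strident], [dorsal], [high], [back].
After delinking /n/'s Place and linking /k/'s, the affected terminals become [−labial], [−coronal], [+dorsal], [+high], [+back]; [nasal], [continuant], [lateral], … (outside Place) are retained from /n/.
Among the inventory, only /ŋ/ has exactly this specification, giving the surface form [iŋko].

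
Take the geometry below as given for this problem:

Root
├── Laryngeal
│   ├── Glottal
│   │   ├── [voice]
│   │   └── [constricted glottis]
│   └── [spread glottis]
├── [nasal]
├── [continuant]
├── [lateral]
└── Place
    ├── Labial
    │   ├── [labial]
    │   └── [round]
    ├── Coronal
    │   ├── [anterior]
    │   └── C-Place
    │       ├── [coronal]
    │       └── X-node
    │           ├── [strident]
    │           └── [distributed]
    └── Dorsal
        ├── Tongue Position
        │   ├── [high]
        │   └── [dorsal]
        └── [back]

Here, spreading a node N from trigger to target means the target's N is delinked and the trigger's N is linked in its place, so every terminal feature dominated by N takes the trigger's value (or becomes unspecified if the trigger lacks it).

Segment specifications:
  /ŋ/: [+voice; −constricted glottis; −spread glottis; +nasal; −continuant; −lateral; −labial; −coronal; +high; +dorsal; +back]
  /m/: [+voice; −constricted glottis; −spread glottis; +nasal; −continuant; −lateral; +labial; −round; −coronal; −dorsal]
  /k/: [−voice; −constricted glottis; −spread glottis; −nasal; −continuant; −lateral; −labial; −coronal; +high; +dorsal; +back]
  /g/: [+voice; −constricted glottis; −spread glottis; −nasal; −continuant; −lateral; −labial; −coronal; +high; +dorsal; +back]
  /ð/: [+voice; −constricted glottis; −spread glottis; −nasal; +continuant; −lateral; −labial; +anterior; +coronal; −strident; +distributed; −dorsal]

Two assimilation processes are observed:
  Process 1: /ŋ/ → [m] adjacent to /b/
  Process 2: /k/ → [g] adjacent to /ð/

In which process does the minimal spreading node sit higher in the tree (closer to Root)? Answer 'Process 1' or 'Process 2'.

Process 1

In Process 1, [labial], [round], [dorsal], [high], [back] change, so the minimal spreading node is Place at depth 1.
Process 2 alters [voice]; the lowest dominating node is [voice] (depth 3 from Root).
Place is closer to Root than [voice], so Process 1 spreads the higher node.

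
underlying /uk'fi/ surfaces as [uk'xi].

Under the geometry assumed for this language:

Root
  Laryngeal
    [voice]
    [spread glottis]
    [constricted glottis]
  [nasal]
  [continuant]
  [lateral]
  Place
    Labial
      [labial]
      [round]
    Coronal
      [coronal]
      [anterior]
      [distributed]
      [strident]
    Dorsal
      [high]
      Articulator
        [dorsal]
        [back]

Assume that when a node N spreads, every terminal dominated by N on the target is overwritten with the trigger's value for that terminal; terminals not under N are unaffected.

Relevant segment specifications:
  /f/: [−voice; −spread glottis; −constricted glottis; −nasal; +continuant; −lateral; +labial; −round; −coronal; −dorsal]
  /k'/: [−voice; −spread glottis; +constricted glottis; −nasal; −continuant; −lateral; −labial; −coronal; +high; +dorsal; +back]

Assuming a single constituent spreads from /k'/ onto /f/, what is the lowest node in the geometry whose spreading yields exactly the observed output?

Place

Feature comparison: [labial], [round], [dorsal], [high], [back] differ between /f/ and [x]; the remaining terminals match.
These terminals are all dominated by Place, and no proper subconstituent of Place covers them all; Place is their lowest common ancestor.
Delinking /f/'s Place and associating /k'/'s Place gives precisely the feature bundle of [x].
Had Root spread, [constricted glottis], [continuant] would have taken /k'/'s values; they stay as in /f/, confirming the spreading constituent is exactly Place.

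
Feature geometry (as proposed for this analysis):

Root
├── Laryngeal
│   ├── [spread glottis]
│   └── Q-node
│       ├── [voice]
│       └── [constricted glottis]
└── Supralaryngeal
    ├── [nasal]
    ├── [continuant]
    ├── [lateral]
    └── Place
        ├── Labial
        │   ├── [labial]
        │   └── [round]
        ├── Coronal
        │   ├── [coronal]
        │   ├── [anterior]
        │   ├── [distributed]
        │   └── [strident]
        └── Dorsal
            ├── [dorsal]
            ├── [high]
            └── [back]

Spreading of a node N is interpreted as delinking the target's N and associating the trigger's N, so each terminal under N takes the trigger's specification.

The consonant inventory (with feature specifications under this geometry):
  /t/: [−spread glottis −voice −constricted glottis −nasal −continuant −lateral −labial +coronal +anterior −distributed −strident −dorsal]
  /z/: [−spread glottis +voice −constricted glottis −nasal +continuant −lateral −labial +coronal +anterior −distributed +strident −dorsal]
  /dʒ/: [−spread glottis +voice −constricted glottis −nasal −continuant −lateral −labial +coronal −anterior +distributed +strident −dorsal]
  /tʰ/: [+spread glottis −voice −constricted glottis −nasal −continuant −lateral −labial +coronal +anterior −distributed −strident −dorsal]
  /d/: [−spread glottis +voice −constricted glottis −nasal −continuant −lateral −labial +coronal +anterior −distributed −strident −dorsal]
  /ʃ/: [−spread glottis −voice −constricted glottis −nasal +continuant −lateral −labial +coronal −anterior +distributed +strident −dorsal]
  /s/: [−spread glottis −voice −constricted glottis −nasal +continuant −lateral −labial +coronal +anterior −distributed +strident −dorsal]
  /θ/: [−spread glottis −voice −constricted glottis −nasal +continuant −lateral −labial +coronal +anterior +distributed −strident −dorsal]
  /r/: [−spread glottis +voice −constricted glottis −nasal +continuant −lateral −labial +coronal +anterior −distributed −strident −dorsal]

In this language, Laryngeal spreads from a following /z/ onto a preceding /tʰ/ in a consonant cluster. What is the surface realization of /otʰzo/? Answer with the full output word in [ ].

Laryngeal immediately or transitively dominates [spread glottis], [voice], [constricted glottis].
The target acquires /z/'s values for everything under Laryngeal — [−spread glottis], [+voice], [−constricted glottis] — while keeping its own [nasal], [continuant], [lateral], ….
The resulting bundle matches /d/ in the inventory; substituting it for /tʰ/ gives [odzo].

[odzo]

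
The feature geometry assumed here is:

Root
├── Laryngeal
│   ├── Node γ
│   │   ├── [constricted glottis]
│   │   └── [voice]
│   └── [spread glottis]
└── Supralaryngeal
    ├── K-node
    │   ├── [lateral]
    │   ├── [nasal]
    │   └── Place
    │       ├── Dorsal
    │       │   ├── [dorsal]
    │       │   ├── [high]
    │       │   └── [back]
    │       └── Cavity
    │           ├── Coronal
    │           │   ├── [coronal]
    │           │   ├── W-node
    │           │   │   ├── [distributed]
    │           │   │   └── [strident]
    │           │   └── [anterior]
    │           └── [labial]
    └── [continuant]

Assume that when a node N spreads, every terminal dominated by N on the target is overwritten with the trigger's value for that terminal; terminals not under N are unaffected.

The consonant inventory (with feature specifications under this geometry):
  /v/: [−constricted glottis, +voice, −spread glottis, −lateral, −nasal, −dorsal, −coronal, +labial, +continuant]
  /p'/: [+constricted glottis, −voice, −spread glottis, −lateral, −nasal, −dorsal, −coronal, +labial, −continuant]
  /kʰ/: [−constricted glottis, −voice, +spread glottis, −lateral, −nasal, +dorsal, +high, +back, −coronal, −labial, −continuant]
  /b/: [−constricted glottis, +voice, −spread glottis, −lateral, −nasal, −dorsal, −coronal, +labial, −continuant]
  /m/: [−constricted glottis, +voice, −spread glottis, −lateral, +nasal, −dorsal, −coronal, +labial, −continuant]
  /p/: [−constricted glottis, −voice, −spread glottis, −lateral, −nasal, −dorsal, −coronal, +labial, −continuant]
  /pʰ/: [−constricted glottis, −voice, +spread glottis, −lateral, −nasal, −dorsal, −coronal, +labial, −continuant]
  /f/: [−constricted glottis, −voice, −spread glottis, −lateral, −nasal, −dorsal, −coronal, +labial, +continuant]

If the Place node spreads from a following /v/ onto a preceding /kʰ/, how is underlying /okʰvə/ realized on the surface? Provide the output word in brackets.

Terminals under Place in this geometry: [dorsal], [high], [back], [coronal], [distributed], [strident], [anterior], [labial].
After delinking /kʰ/'s Place and linking /v/'s, the affected terminals become [−dorsal], [−coronal], [+labial]; [constricted glottis], [voice], [spread glottis], … (outside Place) are retained from /kʰ/.
The resulting bundle matches /pʰ/ in the inventory; substituting it for /kʰ/ gives [opʰvə].

[opʰvə]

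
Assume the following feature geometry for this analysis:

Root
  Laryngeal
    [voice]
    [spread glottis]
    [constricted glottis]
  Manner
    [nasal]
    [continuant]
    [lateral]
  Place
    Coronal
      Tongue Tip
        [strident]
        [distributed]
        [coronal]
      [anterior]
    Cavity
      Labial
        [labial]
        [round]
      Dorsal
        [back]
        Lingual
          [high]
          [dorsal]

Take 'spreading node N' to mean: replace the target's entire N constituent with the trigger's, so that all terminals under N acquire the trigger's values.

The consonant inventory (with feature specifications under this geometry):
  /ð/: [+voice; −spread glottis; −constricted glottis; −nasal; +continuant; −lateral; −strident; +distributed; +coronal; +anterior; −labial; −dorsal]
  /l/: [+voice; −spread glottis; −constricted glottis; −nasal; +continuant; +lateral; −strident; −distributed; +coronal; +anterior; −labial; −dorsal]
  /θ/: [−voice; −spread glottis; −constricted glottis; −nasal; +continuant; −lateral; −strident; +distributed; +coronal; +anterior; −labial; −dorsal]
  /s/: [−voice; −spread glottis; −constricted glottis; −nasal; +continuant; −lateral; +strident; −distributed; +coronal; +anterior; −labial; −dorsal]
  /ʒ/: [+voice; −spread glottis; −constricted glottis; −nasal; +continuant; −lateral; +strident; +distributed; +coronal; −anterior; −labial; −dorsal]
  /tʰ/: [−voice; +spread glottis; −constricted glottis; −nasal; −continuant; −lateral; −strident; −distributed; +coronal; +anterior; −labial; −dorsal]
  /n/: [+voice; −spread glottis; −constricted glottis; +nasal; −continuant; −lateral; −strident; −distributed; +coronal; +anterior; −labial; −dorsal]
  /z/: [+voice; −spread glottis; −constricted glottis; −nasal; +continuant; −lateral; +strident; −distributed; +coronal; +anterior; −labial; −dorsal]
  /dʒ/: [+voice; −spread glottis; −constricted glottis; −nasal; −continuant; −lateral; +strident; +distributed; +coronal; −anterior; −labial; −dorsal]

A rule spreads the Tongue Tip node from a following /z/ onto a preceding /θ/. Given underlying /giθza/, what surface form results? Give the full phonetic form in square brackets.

[gisza]

Tongue Tip immediately or transitively dominates [strident], [distributed], [coronal].
Spreading Tongue Tip from /z/ onto /θ/ replaces those values with /z/'s: [+strident], [−distributed], [+coronal]. Features outside Tongue Tip ([voice], [spread glottis], [constricted glottis], …) stay as in /θ/.
The resulting bundle matches /s/ in the inventory; substituting it for /θ/ gives [gisza].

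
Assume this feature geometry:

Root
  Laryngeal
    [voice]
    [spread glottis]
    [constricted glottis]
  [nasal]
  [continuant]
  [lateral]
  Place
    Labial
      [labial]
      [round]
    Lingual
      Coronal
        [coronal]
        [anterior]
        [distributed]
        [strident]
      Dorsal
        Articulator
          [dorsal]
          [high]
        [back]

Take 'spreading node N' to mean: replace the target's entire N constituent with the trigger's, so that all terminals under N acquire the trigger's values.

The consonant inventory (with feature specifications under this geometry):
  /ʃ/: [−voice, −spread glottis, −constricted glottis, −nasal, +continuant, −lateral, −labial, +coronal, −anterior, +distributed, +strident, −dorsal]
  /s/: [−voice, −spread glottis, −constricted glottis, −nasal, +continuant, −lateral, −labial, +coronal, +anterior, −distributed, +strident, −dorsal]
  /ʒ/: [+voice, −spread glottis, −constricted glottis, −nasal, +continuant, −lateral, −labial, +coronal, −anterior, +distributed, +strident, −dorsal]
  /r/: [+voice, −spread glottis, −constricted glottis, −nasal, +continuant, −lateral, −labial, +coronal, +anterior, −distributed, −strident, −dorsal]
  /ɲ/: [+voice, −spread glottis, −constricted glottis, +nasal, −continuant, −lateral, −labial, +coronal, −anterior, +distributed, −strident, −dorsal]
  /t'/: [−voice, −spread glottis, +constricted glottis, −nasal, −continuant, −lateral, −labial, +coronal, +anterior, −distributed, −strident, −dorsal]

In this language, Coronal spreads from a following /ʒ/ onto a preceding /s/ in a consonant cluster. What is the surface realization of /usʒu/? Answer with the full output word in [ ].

Coronal immediately or transitively dominates [coronal], [anterior], [distributed], [strident].
After delinking /s/'s Coronal and linking /ʒ/'s, the affected terminals become [+coronal], [−anterior], [+distributed], [+strident]; [voice], [spread glottis], [constricted glottis], … (outside Coronal) are retained from /s/.
The resulting bundle matches /ʃ/ in the inventory; substituting it for /s/ gives [uʃʒu].

[uʃʒu]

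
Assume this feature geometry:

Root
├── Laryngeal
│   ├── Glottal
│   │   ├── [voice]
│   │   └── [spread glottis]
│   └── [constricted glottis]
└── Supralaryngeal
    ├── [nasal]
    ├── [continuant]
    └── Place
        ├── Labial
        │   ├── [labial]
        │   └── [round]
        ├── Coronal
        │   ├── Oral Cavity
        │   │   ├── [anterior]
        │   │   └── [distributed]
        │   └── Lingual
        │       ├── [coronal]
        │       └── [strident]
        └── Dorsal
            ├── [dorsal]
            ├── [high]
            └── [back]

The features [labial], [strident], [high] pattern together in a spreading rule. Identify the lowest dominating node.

[labial]: Root → Supralaryngeal → Place → Labial → [labial].
[strident]: Root → Supralaryngeal → Place → Coronal → Lingual → [strident].
[high]: Root → Supralaryngeal → Place → Dorsal → [high].
The listed terminals split across distinct daughters of Place, so Place itself is the smallest node containing them all.

Place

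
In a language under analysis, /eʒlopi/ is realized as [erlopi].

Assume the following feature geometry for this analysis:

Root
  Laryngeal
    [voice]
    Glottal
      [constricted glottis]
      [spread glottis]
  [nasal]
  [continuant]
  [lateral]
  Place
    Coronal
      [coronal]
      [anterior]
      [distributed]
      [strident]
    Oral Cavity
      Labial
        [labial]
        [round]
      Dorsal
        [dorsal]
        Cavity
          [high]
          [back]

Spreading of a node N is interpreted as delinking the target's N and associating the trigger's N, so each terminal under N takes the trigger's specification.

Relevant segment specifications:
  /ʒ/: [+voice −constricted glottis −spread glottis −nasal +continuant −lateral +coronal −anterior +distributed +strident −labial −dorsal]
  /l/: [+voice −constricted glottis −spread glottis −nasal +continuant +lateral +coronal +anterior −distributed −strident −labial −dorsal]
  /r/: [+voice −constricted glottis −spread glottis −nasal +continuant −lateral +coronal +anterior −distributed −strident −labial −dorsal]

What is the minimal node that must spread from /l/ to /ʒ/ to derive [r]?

Coronal

The alternation /ʒ/ → [r] changes [anterior], [distributed], [strident] and nothing else.
These terminals are all dominated by Coronal, and no proper subconstituent of Coronal covers them all; Coronal is their lowest common ancestor.
Delinking /ʒ/'s Coronal and associating /l/'s Coronal gives precisely the feature bundle of [r].
[lateral], a feature on which the two segments disagree outside Coronal, is unchanged — nothing dominating it spread, and Coronal is the minimal sufficient constituent.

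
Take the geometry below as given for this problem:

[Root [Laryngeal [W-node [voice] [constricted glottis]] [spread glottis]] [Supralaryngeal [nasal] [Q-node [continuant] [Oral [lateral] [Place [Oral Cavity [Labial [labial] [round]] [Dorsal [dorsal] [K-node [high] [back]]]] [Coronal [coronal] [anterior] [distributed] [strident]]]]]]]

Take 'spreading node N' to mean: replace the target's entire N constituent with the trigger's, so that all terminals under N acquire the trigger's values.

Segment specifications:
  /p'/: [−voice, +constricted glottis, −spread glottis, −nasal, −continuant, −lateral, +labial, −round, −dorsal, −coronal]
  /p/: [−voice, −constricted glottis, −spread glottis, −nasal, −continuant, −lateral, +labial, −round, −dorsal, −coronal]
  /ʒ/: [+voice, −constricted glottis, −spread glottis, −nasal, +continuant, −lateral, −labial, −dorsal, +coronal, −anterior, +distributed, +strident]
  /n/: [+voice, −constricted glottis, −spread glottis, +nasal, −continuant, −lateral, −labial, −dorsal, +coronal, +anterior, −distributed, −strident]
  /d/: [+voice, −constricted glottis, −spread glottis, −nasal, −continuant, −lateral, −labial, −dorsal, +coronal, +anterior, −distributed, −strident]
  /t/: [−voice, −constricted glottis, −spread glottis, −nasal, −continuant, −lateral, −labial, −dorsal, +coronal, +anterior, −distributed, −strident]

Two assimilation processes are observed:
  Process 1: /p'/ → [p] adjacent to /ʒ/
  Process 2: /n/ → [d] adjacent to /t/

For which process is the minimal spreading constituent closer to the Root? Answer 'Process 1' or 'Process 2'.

Process 2

In Process 1, [constricted glottis] changes, so the minimal spreading node is [constricted glottis] at depth 3.
Process 2: the feature that changes is [nasal]; the minimal node is [nasal] (depth 2).
[nasal] is closer to Root than [constricted glottis], so Process 2 spreads the higher node.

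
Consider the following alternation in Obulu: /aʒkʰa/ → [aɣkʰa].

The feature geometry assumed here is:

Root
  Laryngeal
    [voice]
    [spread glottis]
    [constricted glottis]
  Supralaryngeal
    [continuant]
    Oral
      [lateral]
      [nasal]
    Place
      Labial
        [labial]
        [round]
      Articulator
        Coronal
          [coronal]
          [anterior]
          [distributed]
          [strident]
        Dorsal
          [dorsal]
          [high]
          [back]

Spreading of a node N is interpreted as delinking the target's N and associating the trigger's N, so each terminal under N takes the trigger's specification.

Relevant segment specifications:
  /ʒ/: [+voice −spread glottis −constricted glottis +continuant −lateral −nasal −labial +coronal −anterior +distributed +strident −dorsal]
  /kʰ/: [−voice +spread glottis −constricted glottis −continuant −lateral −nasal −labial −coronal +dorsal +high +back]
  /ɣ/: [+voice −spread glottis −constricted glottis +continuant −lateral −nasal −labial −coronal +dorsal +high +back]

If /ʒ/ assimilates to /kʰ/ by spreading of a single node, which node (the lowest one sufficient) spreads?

The alternation /ʒ/ → [ɣ] changes [coronal], [anterior], [distributed], [strident], [dorsal], [high], [back] and nothing else.
In this geometry the lowest node dominating all of them is Articulator: every daughter of Articulator dominates only a proper subset, so no lower node suffices.
Delinking /ʒ/'s Articulator and associating /kʰ/'s Articulator gives precisely the feature bundle of [ɣ].
Features on which the two segments disagree outside Articulator, such as [voice], [spread glottis], are unchanged — nothing dominating them spread, and Articulator is the minimal sufficient constituent.

Articulator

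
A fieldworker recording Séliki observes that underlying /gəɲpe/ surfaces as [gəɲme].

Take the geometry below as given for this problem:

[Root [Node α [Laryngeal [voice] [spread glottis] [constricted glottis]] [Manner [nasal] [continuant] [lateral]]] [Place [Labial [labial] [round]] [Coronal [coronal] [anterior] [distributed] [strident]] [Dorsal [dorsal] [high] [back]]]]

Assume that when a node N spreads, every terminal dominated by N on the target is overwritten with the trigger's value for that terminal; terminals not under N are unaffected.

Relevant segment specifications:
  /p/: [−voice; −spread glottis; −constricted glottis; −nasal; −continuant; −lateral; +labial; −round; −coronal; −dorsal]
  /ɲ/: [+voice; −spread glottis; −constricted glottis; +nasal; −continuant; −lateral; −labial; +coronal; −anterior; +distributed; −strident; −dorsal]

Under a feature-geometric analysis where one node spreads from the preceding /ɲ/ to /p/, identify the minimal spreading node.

The alternation /p/ → [m] changes [voice], [nasal] and nothing else.
These terminals are all dominated by Node α, and no proper subconstituent of Node α covers them all; Node α is their lowest common ancestor.
Spreading Node α from /ɲ/ overwrites each of those terminals with /ɲ/'s values, yielding exactly [m].
[labial], [coronal] — on which /ɲ/ differs from /p/ — are unchanged, so Root cannot have spread; the constituent is no larger than Node α.

Node α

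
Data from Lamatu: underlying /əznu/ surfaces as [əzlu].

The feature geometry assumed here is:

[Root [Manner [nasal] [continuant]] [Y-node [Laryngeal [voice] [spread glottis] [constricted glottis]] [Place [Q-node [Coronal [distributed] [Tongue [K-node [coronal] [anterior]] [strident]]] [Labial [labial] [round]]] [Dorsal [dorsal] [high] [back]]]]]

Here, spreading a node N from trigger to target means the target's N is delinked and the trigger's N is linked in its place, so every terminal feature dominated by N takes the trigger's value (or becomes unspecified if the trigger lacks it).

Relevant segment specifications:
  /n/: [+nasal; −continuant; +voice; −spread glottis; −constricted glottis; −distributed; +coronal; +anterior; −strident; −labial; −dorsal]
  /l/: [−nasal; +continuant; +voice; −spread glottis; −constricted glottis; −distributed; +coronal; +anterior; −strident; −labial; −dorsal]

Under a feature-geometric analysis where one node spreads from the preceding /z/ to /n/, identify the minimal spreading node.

Manner

/n/ and [l] differ in [nasal], [continuant]; every other specified feature is identical.
These terminals are all dominated by Manner, and no proper subconstituent of Manner covers them all; Manner is their lowest common ancestor.
Delinking /n/'s Manner and associating /z/'s Manner gives precisely the feature bundle of [l].
Since [strident] is preserved even though /z/ disagrees there, no node above Manner spread.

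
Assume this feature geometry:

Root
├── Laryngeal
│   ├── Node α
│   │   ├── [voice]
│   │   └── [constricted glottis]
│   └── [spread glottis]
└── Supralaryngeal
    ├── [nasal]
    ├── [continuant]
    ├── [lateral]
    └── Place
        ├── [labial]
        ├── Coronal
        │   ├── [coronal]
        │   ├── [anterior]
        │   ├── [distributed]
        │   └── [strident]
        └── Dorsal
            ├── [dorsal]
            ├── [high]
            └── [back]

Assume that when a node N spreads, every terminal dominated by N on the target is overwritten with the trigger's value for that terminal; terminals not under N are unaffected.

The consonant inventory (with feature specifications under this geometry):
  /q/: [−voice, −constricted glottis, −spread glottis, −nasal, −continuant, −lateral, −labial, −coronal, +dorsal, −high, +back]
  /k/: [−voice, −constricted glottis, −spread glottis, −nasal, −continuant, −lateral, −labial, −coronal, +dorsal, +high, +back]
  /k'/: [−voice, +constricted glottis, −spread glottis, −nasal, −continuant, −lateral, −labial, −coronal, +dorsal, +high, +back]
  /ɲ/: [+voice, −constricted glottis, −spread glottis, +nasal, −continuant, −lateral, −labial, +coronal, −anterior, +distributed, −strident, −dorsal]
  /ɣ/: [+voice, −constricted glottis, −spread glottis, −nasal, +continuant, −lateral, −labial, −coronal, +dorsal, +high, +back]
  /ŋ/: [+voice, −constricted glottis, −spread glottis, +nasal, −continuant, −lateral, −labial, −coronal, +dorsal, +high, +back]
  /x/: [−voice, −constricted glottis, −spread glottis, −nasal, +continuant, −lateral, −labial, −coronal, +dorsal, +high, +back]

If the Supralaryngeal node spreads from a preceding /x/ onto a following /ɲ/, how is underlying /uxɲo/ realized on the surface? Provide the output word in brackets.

Terminals under Supralaryngeal in this geometry: [nasal], [continuant], [lateral], [labial], [coronal], [anterior], [distributed], [strident], [dorsal], [high], [back].
Spreading Supralaryngeal from /x/ onto /ɲ/ replaces those values with /x/'s: [−nasal], [+continuant], [−lateral], [−labial], [−coronal], [+dorsal], [+high], [+back]. Features outside Supralaryngeal ([voice], [constricted glottis], [spread glottis]) stay as in /ɲ/.
Among the inventory, only /ɣ/ has exactly this specification, giving the surface form [uxɣo].

[uxɣo]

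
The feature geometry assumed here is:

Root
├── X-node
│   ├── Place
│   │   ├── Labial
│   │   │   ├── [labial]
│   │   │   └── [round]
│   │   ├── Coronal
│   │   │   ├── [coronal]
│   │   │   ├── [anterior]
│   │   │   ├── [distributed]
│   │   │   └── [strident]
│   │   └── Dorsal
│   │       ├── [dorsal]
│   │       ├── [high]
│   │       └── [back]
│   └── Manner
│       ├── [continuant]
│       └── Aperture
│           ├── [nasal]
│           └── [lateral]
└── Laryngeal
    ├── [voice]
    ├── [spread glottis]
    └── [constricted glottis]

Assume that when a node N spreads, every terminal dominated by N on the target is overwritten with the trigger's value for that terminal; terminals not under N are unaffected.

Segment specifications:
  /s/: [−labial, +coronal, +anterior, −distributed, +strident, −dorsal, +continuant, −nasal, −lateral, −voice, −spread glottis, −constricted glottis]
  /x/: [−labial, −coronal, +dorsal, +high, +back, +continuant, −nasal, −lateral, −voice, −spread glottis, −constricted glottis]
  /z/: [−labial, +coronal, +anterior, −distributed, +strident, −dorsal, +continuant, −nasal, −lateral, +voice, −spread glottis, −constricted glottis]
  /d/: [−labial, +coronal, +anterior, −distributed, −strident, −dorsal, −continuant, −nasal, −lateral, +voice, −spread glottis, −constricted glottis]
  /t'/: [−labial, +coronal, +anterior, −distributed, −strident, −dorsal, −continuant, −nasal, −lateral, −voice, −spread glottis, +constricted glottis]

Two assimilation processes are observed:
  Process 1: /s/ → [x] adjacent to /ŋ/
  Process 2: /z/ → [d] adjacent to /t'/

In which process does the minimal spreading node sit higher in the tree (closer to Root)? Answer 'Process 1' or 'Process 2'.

Process 2

In Process 1, [coronal], [anterior], [distributed], [strident], [dorsal], [high], [back] change, so the minimal spreading node is Place at depth 2.
Process 2: the features that change are [continuant], [strident]; the minimal node is X-node (depth 1).
X-node is closer to Root than Place, so Process 2 spreads the higher node.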